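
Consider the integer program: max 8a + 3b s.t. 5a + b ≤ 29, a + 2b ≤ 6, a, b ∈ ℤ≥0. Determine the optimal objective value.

40

(a,b)=(5,0): 5·5+1·0=25≤29, 1·5+2·0=5≤6, objective 40.
(a,b)=(4,1): 5·4+1·1=21≤29, 1·4+2·1=6≤6, objective 35.
The best lattice point is (5,0), giving 40.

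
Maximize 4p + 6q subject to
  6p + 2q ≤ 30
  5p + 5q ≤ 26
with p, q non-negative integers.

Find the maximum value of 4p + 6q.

Relaxing integrality, the LP optimum is 31.20 at (p,q) = (0, 5.2), which is not an integer point.
(p,q)=(0,5): 6·0+2·5=10≤30, 5·0+5·5=25≤26, objective 30.
(p,q)=(1,4): 6·1+2·4=14≤30, 5·1+5·4=25≤26, objective 28.
(p,q)=(0,4): 6·0+2·4=8≤30, 5·0+5·4=20≤26, objective 24.
Maximum is 30 at (p,q)=(0,5).

30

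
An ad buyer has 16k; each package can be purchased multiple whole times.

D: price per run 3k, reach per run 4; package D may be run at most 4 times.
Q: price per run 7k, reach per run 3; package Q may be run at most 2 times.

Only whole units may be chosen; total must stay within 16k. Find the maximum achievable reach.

16

4×D: price 12 ≤ 16, reach 4·4 = 16.
3×D and 1×Q: price 16 ≤ 16, reach 3·4 + 1·3 = 15.
Best is 16.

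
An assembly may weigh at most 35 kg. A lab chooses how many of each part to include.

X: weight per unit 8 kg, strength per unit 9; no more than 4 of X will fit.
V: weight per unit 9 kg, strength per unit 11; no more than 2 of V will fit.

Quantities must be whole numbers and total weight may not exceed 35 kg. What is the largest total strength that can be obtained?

2×X and 2×V: weight 34 ≤ 35, strength 2·9 + 2·11 = 40.
3×X and 1×V: weight 33 ≤ 35, strength 3·9 + 1·11 = 38.
Best is 40.

40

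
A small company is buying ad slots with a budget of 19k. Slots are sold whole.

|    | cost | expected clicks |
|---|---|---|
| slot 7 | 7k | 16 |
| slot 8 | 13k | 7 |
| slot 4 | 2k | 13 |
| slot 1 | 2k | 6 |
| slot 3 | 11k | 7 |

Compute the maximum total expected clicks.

slot 7 + slot 4: cost 7 + 2 = 9 ≤ 19, expected clicks 16 + 13 = 29.
slot 4 + slot 1 + slot 3: cost 2 + 2 + 11 = 15 ≤ 19, expected clicks 13 + 6 + 7 = 26.
slot 7 + slot 4 + slot 1: cost 7 + 2 + 2 = 11 ≤ 19, expected clicks 16 + 13 + 6 = 35.
Best is slot 7, slot 4, and slot 1 with total expected clicks 35.

35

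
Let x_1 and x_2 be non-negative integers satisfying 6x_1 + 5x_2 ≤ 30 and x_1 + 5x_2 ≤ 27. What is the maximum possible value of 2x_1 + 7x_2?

Relaxing integrality, the LP optimum is 38.16 at (x_1,x_2) = (0.6, 5.28), which is not an integer point.
(x_1,x_2)=(0,5) is feasible, giving 35.
(x_1,x_2)=(1,4) is feasible, giving 30.
(x_1,x_2)=(0,4) is feasible, giving 28.
The best lattice point is (0,5), giving 35.

35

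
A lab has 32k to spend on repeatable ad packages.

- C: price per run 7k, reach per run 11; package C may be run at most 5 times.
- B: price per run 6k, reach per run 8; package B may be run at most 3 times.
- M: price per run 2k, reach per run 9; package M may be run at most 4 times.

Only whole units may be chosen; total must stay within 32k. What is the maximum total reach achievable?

69

3×C and 4×M: price 29 ≤ 32, reach 3·11 + 4·9 = 69.
2×C, 1×B, and 4×M: price 28 ≤ 32, reach 2·11 + 1·8 + 4·9 = 66.
Best is 69.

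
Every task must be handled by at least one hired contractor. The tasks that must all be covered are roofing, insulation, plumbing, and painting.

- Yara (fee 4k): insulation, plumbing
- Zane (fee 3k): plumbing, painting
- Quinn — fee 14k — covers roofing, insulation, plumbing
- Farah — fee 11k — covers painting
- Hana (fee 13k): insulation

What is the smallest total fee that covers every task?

The greedy cost-per-new-task heuristic would pick Zane, Yara, and Quinn for 21, but a cheaper cover exists.
Choose Zane and Quinn: together they cover roofing, insulation, plumbing, painting — every task.
Total fee: 3 + 14 = 17.
No cover costs less than 17.

17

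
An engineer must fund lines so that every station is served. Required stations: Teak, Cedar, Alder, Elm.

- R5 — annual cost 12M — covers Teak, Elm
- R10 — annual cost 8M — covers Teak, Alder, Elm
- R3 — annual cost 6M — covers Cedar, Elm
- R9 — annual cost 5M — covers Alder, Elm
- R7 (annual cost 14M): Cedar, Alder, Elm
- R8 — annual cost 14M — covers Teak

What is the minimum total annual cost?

14

The greedy cost-per-new-station heuristic would pick R9, R3, and R10 for 19, but a cheaper cover exists.
Choose R10 and R3: together they cover Teak, Cedar, Alder, Elm — every station.
Total annual cost: 8 + 6 = 14.
No cover costs less than 14.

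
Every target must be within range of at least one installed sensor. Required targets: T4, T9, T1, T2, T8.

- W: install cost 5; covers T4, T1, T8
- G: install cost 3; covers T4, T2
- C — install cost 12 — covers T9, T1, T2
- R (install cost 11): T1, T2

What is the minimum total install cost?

17

The greedy cost-per-new-target heuristic would pick G, W, and C for 20, but a cheaper cover exists.
Choose W and C: together they cover T4, T9, T1, T2, T8 — every target.
Total install cost: 5 + 12 = 17.
No cover costs less than 17.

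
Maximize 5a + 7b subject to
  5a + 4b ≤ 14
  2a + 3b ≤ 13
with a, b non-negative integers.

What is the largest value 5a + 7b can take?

Relaxing integrality, the LP optimum is 24.50 at (a,b) = (0, 3.5), which is not an integer point.
(a,b)=(0,3): 5·0+4·3=12≤14, 2·0+3·3=9≤13, objective 21.
(a,b)=(1,2): 5·1+4·2=13≤14, 2·1+3·2=8≤13, objective 19.
No feasible integer point exceeds 21.

21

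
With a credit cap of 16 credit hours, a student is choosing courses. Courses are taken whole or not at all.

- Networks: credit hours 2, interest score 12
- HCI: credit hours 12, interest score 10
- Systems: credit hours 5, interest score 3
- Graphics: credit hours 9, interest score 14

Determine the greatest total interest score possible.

Take Networks, Systems, and Graphics: credit hours 2 + 5 + 9 = 16 ≤ 16, interest score 12 + 3 + 14 = 29.
No other feasible combination does better.

29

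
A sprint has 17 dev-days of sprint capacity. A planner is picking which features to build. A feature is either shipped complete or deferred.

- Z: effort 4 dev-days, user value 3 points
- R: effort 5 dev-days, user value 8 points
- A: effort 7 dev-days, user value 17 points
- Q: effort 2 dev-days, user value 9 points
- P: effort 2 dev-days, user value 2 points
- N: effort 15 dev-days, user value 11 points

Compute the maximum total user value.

36

Take R, A, Q, and P: effort 5 + 7 + 2 + 2 = 16 ≤ 17, user value 8 + 17 + 9 + 2 = 36.
No other feasible combination does better.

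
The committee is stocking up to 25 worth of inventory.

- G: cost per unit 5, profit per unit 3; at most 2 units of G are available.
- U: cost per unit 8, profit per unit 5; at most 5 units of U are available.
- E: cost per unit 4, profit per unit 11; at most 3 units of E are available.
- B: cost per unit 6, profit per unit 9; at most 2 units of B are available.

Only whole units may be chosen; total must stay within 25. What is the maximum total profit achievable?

This is a bounded integer knapsack.
E has the best ratio (11/4); taking only E gives at most 3×11 = 33 (stopped by the supply cap of 3).
Mixing does better — 3×E and 2×B: cost 24 ≤ 25, profit 3·11 + 2·9 = 51.

51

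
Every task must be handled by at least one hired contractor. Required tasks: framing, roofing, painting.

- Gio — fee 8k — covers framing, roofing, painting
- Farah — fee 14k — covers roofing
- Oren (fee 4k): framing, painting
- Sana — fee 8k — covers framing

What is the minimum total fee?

8

The greedy cost-per-new-task heuristic would pick Oren and Gio for 12, but a cheaper cover exists.
Gio alone covers framing, roofing, painting — every task.
Total fee: 8.
No cover costs less than 8.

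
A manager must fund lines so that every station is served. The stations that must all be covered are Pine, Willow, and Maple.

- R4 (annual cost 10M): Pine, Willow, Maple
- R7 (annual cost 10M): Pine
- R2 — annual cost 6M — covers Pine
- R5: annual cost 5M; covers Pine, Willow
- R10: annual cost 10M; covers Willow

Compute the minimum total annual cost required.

R4 alone covers Pine, Willow, Maple — every station.
Total annual cost: 10.

10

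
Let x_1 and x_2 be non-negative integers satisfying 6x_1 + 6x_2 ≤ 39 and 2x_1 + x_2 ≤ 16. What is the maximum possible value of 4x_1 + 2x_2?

24

(x_1,x_2)=(6,0): 6·6+6·0=36≤39, 2·6+1·0=12≤16, objective 24.
(x_1,x_2)=(5,1): 6·5+6·1=36≤39, 2·5+1·1=11≤16, objective 22.
(x_1,x_2)=(5,0): 6·5+6·0=30≤39, 2·5+1·0=10≤16, objective 20.
No feasible integer point exceeds 24.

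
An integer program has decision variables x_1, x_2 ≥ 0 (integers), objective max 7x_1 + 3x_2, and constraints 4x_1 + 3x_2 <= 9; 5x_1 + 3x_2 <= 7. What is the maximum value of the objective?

7

(x_1,x_2)=(1,0) is feasible, giving 7.
(x_1,x_2)=(0,1) is feasible, giving 3.
(x_1,x_2)=(0,0) is feasible, giving 0.
Maximum is 7 at (x_1,x_2)=(1,0).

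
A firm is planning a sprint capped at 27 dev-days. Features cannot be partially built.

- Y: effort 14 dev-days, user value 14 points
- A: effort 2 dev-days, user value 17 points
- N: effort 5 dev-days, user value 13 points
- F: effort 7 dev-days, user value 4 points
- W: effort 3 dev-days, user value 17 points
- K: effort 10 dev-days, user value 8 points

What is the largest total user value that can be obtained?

Y + A + N + W: effort 14 + 2 + 5 + 3 = 24 ≤ 27, user value 14 + 17 + 13 + 17 = 61.
A + N + W + K: effort 2 + 5 + 3 + 10 = 20 ≤ 27, user value 17 + 13 + 17 + 8 = 55.
A + N + F + W + K: effort 2 + 5 + 7 + 3 + 10 = 27 ≤ 27, user value 17 + 13 + 4 + 17 + 8 = 59.
Best is Y, A, N, and W with total user value 61.

61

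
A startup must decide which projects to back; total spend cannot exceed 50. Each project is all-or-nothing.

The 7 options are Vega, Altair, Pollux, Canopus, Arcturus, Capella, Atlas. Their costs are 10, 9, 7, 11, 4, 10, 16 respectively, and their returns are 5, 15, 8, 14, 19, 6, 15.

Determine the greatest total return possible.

Take Altair, Pollux, Canopus, Arcturus, and Atlas: cost 9 + 7 + 11 + 4 + 16 = 47 ≤ 50, return 15 + 8 + 14 + 19 + 15 = 71.
No other feasible combination does better.

71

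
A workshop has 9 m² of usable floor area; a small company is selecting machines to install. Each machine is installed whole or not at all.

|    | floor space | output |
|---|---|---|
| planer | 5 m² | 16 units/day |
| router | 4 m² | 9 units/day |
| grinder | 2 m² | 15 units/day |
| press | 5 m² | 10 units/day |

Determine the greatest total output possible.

This is an integer program with binary decision variables.
Allowing fractional choices, the relaxed optimum would be about 35.5, but machines are indivisible.
planer + router: floor space 5 + 4 = 9 ≤ 9, output 16 + 9 = 25.
planer + grinder: floor space 5 + 2 = 7 ≤ 9, output 16 + 15 = 31.
grinder + press: floor space 2 + 5 = 7 ≤ 9, output 15 + 10 = 25.
Best is planer and grinder with total output 31.

31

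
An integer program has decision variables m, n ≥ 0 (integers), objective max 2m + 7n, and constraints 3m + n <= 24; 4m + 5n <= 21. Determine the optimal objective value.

(m,n)=(0,4): 3·0+1·4=4≤24, 4·0+5·4=20≤21, objective 28.
(m,n)=(1,3): 3·1+1·3=6≤24, 4·1+5·3=19≤21, objective 23.
(m,n)=(0,3): 3·0+1·3=3≤24, 4·0+5·3=15≤21, objective 21.
The best lattice point is (0,4), giving 28.

28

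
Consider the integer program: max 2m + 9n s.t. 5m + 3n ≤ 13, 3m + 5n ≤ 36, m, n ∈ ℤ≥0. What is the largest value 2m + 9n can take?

(m,n)=(0,4): 5·0+3·4=12≤13, 3·0+5·4=20≤36, objective 36.
(m,n)=(0,3): 5·0+3·3=9≤13, 3·0+5·3=15≤36, objective 27.
No feasible integer point exceeds 36.

36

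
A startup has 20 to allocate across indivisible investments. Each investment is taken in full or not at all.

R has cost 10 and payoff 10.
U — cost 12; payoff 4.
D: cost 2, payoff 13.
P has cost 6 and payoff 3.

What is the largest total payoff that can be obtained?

Treat it as a binary knapsack problem.
Allowing fractional choices, the relaxed optimum would be about 26.7, but investments are indivisible.
U + D + P: cost 12 + 2 + 6 = 20 ≤ 20, payoff 4 + 13 + 3 = 20.
R + D + P: cost 10 + 2 + 6 = 18 ≤ 20, payoff 10 + 13 + 3 = 26.
R + D: cost 10 + 2 = 12 ≤ 20, payoff 10 + 13 = 23.
Best is R, D, and P with total payoff 26.

26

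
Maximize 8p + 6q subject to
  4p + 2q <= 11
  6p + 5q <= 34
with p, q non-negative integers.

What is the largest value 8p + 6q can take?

(p,q)=(0,5) is feasible, giving 30.
(p,q)=(0,4) is feasible, giving 24.
The best lattice point is (0,5), giving 30.

30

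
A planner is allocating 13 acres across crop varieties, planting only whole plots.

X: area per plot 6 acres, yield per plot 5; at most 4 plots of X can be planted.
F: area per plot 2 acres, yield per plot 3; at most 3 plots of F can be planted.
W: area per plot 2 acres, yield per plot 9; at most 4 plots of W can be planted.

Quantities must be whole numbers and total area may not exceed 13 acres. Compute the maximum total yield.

1×F and 4×W: area 10 ≤ 13, yield 1·3 + 4·9 = 39.
2×F and 4×W: area 12 ≤ 13, yield 2·3 + 4·9 = 42.
Best is 42.

42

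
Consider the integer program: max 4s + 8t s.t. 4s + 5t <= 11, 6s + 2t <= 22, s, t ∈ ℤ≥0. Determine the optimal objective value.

(s,t)=(0,2): 4·0+5·2=10≤11, 6·0+2·2=4≤22, objective 16.
(s,t)=(1,1): 4·1+5·1=9≤11, 6·1+2·1=8≤22, objective 12.
No feasible integer point exceeds 16.

16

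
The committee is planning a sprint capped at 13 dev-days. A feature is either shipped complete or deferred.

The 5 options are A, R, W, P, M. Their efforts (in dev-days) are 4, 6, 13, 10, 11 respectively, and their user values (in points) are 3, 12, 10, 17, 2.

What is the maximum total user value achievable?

Allowing fractional choices, the relaxed optimum would be about 23.9, but features are indivisible.
R: effort 6 ≤ 13, user value 12.
P: effort 10 ≤ 13, user value 17.
A + R: effort 4 + 6 = 10 ≤ 13, user value 3 + 12 = 15.
Best is P with total user value 17.

17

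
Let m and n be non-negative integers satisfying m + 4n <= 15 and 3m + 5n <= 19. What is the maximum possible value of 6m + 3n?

36

(m,n)=(6,0): 1·6+4·0=6≤15, 3·6+5·0=18≤19, objective 36.
(m,n)=(5,0): 1·5+4·0=5≤15, 3·5+5·0=15≤19, objective 30.
Maximum is 36 at (m,n)=(6,0).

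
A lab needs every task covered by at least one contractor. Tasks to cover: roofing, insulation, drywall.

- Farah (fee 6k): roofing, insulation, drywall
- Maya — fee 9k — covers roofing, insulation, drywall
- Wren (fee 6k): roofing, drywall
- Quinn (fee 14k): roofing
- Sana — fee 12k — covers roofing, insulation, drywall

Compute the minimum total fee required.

6

Farah alone covers roofing, insulation, drywall — every task.
Total fee: 6.
No cover costs less than 6.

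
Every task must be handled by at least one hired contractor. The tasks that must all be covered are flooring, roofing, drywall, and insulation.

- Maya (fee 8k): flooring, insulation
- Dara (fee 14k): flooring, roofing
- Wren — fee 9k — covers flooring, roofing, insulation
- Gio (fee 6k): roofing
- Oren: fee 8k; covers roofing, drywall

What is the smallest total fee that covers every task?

The greedy cost-per-new-task heuristic would pick Wren and Oren for 17, but a cheaper cover exists.
Choose Maya and Oren: together they cover flooring, roofing, drywall, insulation — every task.
Total fee: 8 + 8 = 16.
No cover costs less than 16.

16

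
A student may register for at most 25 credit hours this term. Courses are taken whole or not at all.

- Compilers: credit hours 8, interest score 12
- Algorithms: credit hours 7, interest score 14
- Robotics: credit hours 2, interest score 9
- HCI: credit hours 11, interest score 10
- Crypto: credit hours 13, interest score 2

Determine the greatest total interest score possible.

35

Allowing fractional choices, the relaxed optimum would be about 42.3, but courses are indivisible.
Compilers + Robotics + HCI: credit hours 8 + 2 + 11 = 21 ≤ 25, interest score 12 + 9 + 10 = 31.
Algorithms + Robotics + HCI: credit hours 7 + 2 + 11 = 20 ≤ 25, interest score 14 + 9 + 10 = 33.
Compilers + Algorithms + Robotics: credit hours 8 + 7 + 2 = 17 ≤ 25, interest score 12 + 14 + 9 = 35.
Best is Compilers, Algorithms, and Robotics with total interest score 35.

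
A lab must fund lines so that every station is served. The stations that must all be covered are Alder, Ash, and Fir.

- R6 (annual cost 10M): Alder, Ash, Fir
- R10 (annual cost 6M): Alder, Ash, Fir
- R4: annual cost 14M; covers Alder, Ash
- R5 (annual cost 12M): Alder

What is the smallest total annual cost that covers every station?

R10 alone covers Alder, Ash, Fir — every station.
Total annual cost: 6.
No cover costs less than 6.

6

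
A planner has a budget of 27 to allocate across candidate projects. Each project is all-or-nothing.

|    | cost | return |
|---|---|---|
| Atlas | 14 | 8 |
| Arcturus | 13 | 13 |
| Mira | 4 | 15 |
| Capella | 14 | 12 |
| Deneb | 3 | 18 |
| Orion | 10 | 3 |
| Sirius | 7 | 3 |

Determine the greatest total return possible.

49

Allowing fractional choices, the relaxed optimum would be about 52.0, but projects are indivisible.
Arcturus + Mira + Deneb + Sirius: cost 13 + 4 + 3 + 7 = 27 ≤ 27, return 13 + 15 + 18 + 3 = 49.
Arcturus + Mira + Deneb: cost 13 + 4 + 3 = 20 ≤ 27, return 13 + 15 + 18 = 46.
Best is Arcturus, Mira, Deneb, and Sirius with total return 49.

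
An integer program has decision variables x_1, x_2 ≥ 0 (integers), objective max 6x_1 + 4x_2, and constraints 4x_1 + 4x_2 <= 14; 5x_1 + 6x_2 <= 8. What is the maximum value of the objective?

(x_1,x_2)=(1,0): 4·1+4·0=4≤14, 5·1+6·0=5≤8, objective 6.
(x_1,x_2)=(0,1): 4·0+4·1=4≤14, 5·0+6·1=6≤8, objective 4.
(x_1,x_2)=(0,0): 4·0+4·0=0≤14, 5·0+6·0=0≤8, objective 0.
The best lattice point is (1,0), giving 6.

6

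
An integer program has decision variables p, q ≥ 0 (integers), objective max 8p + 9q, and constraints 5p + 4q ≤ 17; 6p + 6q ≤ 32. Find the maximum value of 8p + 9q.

(p,q)=(0,4) is feasible, giving 36.
(p,q)=(1,3) is feasible, giving 35.
(p,q)=(0,3) is feasible, giving 27.
Maximum is 36 at (p,q)=(0,4).

36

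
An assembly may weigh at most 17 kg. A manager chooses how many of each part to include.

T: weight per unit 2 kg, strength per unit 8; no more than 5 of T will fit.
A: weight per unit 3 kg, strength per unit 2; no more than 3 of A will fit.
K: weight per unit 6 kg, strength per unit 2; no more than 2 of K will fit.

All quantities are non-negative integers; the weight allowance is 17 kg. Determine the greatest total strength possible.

44

T has the best ratio (8/2); taking only T gives at most 5×8 = 40 (stopped by the supply cap of 5).
Mixing does better — 5×T and 2×A: weight 16 ≤ 17, strength 5·8 + 2·2 = 44.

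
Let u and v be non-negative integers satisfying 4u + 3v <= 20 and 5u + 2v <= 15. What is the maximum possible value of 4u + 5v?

(u,v)=(0,6) is feasible, giving 30.
(u,v)=(1,5) is feasible, giving 29.
(u,v)=(0,5) is feasible, giving 25.
Maximum is 30 at (u,v)=(0,6).

30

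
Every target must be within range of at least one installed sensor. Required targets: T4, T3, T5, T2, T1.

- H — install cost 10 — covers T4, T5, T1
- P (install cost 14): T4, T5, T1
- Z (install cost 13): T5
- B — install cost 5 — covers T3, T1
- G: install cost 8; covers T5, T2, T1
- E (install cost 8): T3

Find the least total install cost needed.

23

Choose H, B, and G: together they cover T4, T3, T5, T2, T1 — every target.
Total install cost: 10 + 5 + 8 = 23.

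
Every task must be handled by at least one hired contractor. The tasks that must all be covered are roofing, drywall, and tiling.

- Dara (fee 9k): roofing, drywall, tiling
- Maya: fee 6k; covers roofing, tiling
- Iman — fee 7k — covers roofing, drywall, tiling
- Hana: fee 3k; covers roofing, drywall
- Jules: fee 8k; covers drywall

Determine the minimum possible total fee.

The greedy cost-per-new-task heuristic would pick Hana and Maya for 9, but a cheaper cover exists.
Iman alone covers roofing, drywall, tiling — every task.
Total fee: 7.
No cover costs less than 7.

7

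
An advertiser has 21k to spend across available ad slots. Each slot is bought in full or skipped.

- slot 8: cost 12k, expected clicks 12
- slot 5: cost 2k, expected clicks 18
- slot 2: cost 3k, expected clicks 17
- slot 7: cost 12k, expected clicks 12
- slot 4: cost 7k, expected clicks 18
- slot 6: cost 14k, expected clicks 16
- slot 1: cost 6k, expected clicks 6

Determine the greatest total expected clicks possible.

Take slot 5, slot 2, slot 4, and slot 1: cost 2 + 3 + 7 + 6 = 18 ≤ 21, expected clicks 18 + 17 + 18 + 6 = 59.
No other feasible combination does better.

59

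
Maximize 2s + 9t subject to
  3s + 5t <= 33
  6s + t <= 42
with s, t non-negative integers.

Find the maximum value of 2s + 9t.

56

(s,t)=(1,6): 3·1+5·6=33≤33, 6·1+1·6=12≤42, objective 56.
(s,t)=(0,6): 3·0+5·6=30≤33, 6·0+1·6=6≤42, objective 54.
(s,t)=(2,5): 3·2+5·5=31≤33, 6·2+1·5=17≤42, objective 49.
The best lattice point is (1,6), giving 56.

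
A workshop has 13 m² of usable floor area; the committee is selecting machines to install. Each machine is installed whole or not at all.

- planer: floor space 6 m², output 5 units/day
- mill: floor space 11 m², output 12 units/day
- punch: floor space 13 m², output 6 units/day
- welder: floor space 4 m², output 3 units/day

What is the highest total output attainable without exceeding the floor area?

This is a 0-1 knapsack instance.
Allowing fractional choices, the relaxed optimum would be about 13.7, but machines are indivisible.
mill: floor space 11 ≤ 13, output 12.
planer + welder: floor space 6 + 4 = 10 ≤ 13, output 5 + 3 = 8.
punch: floor space 13 ≤ 13, output 6.
Best is mill with total output 12.

12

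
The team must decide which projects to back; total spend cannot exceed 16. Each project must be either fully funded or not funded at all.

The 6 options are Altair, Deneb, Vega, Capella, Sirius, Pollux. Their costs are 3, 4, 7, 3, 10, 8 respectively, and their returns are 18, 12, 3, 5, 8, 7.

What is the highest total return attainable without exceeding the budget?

Altair + Deneb + Capella: cost 3 + 4 + 3 = 10 ≤ 16, return 18 + 12 + 5 = 35.
Altair + Deneb + Pollux: cost 3 + 4 + 8 = 15 ≤ 16, return 18 + 12 + 7 = 37.
Best is Altair, Deneb, and Pollux with total return 37.

37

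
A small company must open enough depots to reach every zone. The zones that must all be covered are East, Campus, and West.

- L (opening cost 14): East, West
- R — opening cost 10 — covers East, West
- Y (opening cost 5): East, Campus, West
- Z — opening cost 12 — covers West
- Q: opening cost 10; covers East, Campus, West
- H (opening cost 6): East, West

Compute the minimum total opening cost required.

This is an integer covering problem.
Y alone covers East, Campus, West — every zone.
Total opening cost: 5.

5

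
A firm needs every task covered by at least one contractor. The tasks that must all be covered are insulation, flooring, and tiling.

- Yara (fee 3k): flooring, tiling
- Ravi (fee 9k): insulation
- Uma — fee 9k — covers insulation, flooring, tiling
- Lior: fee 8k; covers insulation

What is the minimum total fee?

9

The greedy cost-per-new-task heuristic would pick Yara and Lior for 11, but a cheaper cover exists.
Uma alone covers insulation, flooring, tiling — every task.
Total fee: 9.
No cover costs less than 9.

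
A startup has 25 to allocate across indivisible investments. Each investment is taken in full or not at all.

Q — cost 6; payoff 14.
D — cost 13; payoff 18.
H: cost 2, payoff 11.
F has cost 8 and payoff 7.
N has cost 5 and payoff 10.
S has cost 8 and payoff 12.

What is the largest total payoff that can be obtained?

47

Q + D + H: cost 6 + 13 + 2 = 21 ≤ 25, payoff 14 + 18 + 11 = 43.
Q + H + N + S: cost 6 + 2 + 5 + 8 = 21 ≤ 25, payoff 14 + 11 + 10 + 12 = 47.
Q + H + F + S: cost 6 + 2 + 8 + 8 = 24 ≤ 25, payoff 14 + 11 + 7 + 12 = 44.
Best is Q, H, N, and S with total payoff 47.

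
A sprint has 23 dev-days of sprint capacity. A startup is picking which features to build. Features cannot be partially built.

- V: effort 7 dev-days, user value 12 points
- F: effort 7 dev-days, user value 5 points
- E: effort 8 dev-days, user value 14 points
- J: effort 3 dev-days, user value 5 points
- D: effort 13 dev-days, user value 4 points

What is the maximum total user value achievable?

31

Take V, E, and J: effort 7 + 8 + 3 = 18 ≤ 23, user value 12 + 14 + 5 = 31.
No feasible combination exceeds this.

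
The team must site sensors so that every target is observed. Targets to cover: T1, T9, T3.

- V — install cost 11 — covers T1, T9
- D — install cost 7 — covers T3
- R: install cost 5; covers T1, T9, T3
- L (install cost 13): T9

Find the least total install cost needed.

R alone covers T1, T9, T3 — every target.
Total install cost: 5.
No cover costs less than 5.

5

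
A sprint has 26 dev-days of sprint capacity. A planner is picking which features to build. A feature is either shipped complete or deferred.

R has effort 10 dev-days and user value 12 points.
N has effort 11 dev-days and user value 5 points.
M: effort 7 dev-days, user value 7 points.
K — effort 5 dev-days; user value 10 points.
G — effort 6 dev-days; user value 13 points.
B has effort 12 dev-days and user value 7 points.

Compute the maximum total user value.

Allowing fractional choices, the relaxed optimum would be about 40.0, but features are indivisible.
R + K + G: effort 10 + 5 + 6 = 21 ≤ 26, user value 12 + 10 + 13 = 35.
R + M + G: effort 10 + 7 + 6 = 23 ≤ 26, user value 12 + 7 + 13 = 32.
Best is R, K, and G with total user value 35.

35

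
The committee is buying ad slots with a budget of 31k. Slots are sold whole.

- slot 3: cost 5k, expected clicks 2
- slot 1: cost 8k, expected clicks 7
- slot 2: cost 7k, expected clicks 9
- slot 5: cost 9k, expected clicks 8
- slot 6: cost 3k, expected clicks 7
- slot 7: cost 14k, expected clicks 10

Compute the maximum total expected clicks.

31

Treat it as a binary knapsack problem.
slot 3 + slot 2 + slot 6 + slot 7: cost 5 + 7 + 3 + 14 = 29 ≤ 31, expected clicks 2 + 9 + 7 + 10 = 28.
slot 1 + slot 2 + slot 5 + slot 6: cost 8 + 7 + 9 + 3 = 27 ≤ 31, expected clicks 7 + 9 + 8 + 7 = 31.
Best is slot 1, slot 2, slot 5, and slot 6 with total expected clicks 31.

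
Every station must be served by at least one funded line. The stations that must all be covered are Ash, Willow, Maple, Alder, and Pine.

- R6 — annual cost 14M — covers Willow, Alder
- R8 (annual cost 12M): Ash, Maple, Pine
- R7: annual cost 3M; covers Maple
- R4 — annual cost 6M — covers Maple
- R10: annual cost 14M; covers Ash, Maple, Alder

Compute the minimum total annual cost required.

26

This is a weighted set-cover instance.
The greedy cost-per-new-station heuristic would pick R7, R8, and R6 for 29, but a cheaper cover exists.
Choose R6 and R8: together they cover Ash, Willow, Maple, Alder, Pine — every station.
Total annual cost: 14 + 12 = 26.
No cover costs less than 26.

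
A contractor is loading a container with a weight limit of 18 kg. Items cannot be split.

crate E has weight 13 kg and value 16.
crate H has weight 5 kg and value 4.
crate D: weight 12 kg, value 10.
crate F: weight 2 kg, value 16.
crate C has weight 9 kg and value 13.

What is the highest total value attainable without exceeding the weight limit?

33

crate H + crate F + crate C: weight 5 + 2 + 9 = 16 ≤ 18, value 4 + 16 + 13 = 33.
crate E + crate F: weight 13 + 2 = 15 ≤ 18, value 16 + 16 = 32.
crate F + crate C: weight 2 + 9 = 11 ≤ 18, value 16 + 13 = 29.
Best is crate H, crate F, and crate C with total value 33.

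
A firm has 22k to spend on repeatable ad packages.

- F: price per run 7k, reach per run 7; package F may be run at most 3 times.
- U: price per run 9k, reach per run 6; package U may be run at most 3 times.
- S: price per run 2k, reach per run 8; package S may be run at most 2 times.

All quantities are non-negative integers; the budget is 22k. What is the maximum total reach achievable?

Take 2×F and 2×S: price 18 ≤ 22, reach 2·7 + 2·8 = 30.
S has the best ratio (8/2) and is taken to its limit of 2; remaining capacity is filled optimally with the others.

30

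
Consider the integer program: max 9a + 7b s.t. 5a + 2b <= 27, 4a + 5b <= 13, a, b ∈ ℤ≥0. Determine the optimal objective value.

Relaxing integrality, the LP optimum is 29.25 at (a,b) = (3.25, 0), which is not an integer point.
(a,b)=(3,0): 5·3+2·0=15≤27, 4·3+5·0=12≤13, objective 27.
(a,b)=(2,1): 5·2+2·1=12≤27, 4·2+5·1=13≤13, objective 25.
(a,b)=(2,0): 5·2+2·0=10≤27, 4·2+5·0=8≤13, objective 18.
No feasible integer point exceeds 27.

27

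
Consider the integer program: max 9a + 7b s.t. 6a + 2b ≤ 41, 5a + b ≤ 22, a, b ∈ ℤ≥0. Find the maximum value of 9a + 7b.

140

Relaxing integrality, the LP optimum is 143.50 at (a,b) = (0, 20.5), which is not an integer point.
(a,b)=(0,20): 6·0+2·20=40≤41, 5·0+1·20=20≤22, objective 140.
(a,b)=(0,19): 6·0+2·19=38≤41, 5·0+1·19=19≤22, objective 133.
No feasible integer point exceeds 140.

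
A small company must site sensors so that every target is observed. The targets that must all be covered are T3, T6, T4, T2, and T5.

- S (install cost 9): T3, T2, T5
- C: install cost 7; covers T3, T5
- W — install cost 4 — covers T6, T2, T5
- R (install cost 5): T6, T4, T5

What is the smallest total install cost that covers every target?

The greedy cost-per-new-target heuristic would pick W, R, and C for 16, but a cheaper cover exists.
Choose S and R: together they cover T3, T6, T4, T2, T5 — every target.
Total install cost: 9 + 5 = 14.
No cover costs less than 14.

14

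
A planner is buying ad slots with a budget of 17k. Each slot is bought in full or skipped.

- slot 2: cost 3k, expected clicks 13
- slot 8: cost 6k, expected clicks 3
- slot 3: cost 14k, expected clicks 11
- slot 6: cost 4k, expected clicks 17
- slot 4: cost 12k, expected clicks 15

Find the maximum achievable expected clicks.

Take slot 2, slot 8, and slot 6: cost 3 + 6 + 4 = 13 ≤ 17, expected clicks 13 + 3 + 17 = 33.
No other feasible combination does better.

33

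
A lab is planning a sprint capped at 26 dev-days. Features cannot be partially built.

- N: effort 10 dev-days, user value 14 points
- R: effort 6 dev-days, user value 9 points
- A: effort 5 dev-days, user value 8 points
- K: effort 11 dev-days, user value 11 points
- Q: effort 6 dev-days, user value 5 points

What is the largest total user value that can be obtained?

Allowing fractional choices, the relaxed optimum would be about 36.0, but features are indivisible.
N + A + K: effort 10 + 5 + 11 = 26 ≤ 26, user value 14 + 8 + 11 = 33.
R + A + K: effort 6 + 5 + 11 = 22 ≤ 26, user value 9 + 8 + 11 = 28.
N + R + A: effort 10 + 6 + 5 = 21 ≤ 26, user value 14 + 9 + 8 = 31.
Best is N, A, and K with total user value 33.

33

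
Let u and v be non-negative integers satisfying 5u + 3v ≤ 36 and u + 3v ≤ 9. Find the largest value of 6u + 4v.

(u,v)=(7,0): 5·7+3·0=35≤36, 1·7+3·0=7≤9, objective 42.
(u,v)=(6,1): 5·6+3·1=33≤36, 1·6+3·1=9≤9, objective 40.
(u,v)=(6,0): 5·6+3·0=30≤36, 1·6+3·0=6≤9, objective 36.
Maximum is 42 at (u,v)=(7,0).

42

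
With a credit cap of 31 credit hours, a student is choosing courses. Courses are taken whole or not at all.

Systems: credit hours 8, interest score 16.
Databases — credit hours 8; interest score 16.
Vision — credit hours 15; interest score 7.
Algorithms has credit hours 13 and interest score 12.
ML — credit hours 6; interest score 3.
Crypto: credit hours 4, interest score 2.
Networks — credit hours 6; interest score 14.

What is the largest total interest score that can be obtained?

49

This is an integer program with binary decision variables.
Allowing fractional choices, the relaxed optimum would be about 54.3, but courses are indivisible.
Systems + Databases + Networks: credit hours 8 + 8 + 6 = 22 ≤ 31, interest score 16 + 16 + 14 = 46.
Systems + Databases + ML + Networks: credit hours 8 + 8 + 6 + 6 = 28 ≤ 31, interest score 16 + 16 + 3 + 14 = 49.
Systems + Databases + Crypto + Networks: credit hours 8 + 8 + 4 + 6 = 26 ≤ 31, interest score 16 + 16 + 2 + 14 = 48.
Best is Systems, Databases, ML, and Networks with total interest score 49.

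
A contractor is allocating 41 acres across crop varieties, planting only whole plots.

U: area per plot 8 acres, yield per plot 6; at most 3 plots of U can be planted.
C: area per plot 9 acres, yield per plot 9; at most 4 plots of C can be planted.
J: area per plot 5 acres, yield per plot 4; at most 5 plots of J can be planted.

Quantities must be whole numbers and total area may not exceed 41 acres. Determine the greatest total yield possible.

C has the best ratio (9/9); taking only C gives at most 4×9 = 36 (stopped by the area limit).
Mixing does better — 4×C and 1×J: area 41 ≤ 41, yield 4·9 + 1·4 = 40.

40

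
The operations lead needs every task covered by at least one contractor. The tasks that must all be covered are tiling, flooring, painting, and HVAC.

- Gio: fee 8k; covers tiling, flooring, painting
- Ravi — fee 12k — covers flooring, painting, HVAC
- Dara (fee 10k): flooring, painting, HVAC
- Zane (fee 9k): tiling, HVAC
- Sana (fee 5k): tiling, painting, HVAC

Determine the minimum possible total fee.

13

This is a weighted set-cover instance.
Choose Gio and Sana: together they cover tiling, flooring, painting, HVAC — every task.
Total fee: 8 + 5 = 13.
No cover costs less than 13.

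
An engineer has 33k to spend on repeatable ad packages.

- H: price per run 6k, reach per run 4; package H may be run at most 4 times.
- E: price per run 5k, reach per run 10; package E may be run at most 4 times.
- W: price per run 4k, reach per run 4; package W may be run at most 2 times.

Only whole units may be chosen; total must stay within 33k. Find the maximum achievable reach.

4×E and 2×W: price 28 ≤ 33, reach 4·10 + 2·4 = 48.
1×H, 4×E, and 1×W: price 30 ≤ 33, reach 1·4 + 4·10 + 1·4 = 48.
Best is 48.

48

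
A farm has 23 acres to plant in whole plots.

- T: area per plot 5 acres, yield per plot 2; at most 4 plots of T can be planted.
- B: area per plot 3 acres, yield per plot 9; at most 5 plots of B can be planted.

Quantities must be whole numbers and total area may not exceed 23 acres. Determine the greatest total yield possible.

47

5×B: area 15 ≤ 23, yield 5·9 = 45.
1×T and 5×B: area 20 ≤ 23, yield 1·2 + 5·9 = 47.
Best is 47.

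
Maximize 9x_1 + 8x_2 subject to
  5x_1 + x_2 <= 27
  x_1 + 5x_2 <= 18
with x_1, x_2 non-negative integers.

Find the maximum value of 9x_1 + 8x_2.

Relaxing integrality, the LP optimum is 64.88 at (x_1,x_2) = (4.88, 2.62), which is not an integer point.
(x_1,x_2)=(5,2): 5·5+1·2=27≤27, 1·5+5·2=15≤18, objective 61.
(x_1,x_2)=(5,1): 5·5+1·1=26≤27, 1·5+5·1=10≤18, objective 53.
(x_1,x_2)=(4,2): 5·4+1·2=22≤27, 1·4+5·2=14≤18, objective 52.
(x_1,x_2)=(3,3): 5·3+1·3=18≤27, 1·3+5·3=18≤18, objective 51.
The best lattice point is (5,2), giving 61.

61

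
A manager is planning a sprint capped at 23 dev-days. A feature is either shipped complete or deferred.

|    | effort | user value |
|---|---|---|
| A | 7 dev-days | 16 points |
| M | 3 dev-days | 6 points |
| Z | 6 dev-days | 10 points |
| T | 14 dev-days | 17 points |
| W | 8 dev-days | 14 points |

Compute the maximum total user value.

Treat it as a binary knapsack problem.
Allowing fractional choices, the relaxed optimum would be about 44.3, but features are indivisible.
A + T: effort 7 + 14 = 21 ≤ 23, user value 16 + 17 = 33.
A + Z + W: effort 7 + 6 + 8 = 21 ≤ 23, user value 16 + 10 + 14 = 40.
A + M + W: effort 7 + 3 + 8 = 18 ≤ 23, user value 16 + 6 + 14 = 36.
Best is A, Z, and W with total user value 40.

40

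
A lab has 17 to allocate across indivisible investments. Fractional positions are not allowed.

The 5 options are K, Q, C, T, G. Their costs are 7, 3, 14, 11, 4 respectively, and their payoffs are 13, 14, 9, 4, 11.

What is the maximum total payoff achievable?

38

K + Q: cost 7 + 3 = 10 ≤ 17, payoff 13 + 14 = 27.
K + Q + G: cost 7 + 3 + 4 = 14 ≤ 17, payoff 13 + 14 + 11 = 38.
Q + G: cost 3 + 4 = 7 ≤ 17, payoff 14 + 11 = 25.
Best is K, Q, and G with total payoff 38.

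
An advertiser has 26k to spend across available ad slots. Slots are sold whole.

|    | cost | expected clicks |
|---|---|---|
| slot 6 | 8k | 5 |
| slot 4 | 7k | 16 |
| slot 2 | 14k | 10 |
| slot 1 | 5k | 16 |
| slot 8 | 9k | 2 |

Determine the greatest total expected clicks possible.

slot 6 + slot 4 + slot 1: cost 8 + 7 + 5 = 20 ≤ 26, expected clicks 5 + 16 + 16 = 37.
slot 4 + slot 2 + slot 1: cost 7 + 14 + 5 = 26 ≤ 26, expected clicks 16 + 10 + 16 = 42.
Best is slot 4, slot 2, and slot 1 with total expected clicks 42.

42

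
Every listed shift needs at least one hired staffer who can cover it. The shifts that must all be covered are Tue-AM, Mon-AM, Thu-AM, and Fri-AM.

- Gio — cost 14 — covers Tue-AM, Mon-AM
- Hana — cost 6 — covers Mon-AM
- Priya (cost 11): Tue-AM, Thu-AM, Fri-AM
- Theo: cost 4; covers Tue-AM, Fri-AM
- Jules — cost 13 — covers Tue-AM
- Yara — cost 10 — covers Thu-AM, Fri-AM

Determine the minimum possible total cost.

17

This is an integer covering problem.
The greedy cost-per-new-shift heuristic would pick Theo, Hana, and Yara for 20, but a cheaper cover exists.
Choose Hana and Priya: together they cover Tue-AM, Mon-AM, Thu-AM, Fri-AM — every shift.
Total cost: 6 + 11 = 17.
No cover costs less than 17.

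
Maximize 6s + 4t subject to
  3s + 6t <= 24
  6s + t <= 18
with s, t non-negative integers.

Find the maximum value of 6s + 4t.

24

Relaxing integrality, the LP optimum is 26.18 at (s,t) = (2.55, 2.73), which is not an integer point.
(s,t)=(2,3): 3·2+6·3=24≤24, 6·2+1·3=15≤18, objective 24.
(s,t)=(2,2): 3·2+6·2=18≤24, 6·2+1·2=14≤18, objective 20.
(s,t)=(1,3): 3·1+6·3=21≤24, 6·1+1·3=9≤18, objective 18.
Maximum is 24 at (s,t)=(2,3).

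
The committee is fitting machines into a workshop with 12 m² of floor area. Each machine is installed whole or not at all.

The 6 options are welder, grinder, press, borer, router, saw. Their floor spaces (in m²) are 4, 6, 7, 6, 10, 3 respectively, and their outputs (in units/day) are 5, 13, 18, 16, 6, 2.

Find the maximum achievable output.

Allowing fractional choices, the relaxed optimum would be about 31.4, but machines are indivisible.
welder + press: floor space 4 + 7 = 11 ≤ 12, output 5 + 18 = 23.
grinder + borer: floor space 6 + 6 = 12 ≤ 12, output 13 + 16 = 29.
welder + borer: floor space 4 + 6 = 10 ≤ 12, output 5 + 16 = 21.
Best is grinder and borer with total output 29.

29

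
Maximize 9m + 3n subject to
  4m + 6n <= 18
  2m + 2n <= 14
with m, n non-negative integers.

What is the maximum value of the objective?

36

(m,n)=(4,0): 4·4+6·0=16≤18, 2·4+2·0=8≤14, objective 36.
(m,n)=(3,1): 4·3+6·1=18≤18, 2·3+2·1=8≤14, objective 30.
No feasible integer point exceeds 36.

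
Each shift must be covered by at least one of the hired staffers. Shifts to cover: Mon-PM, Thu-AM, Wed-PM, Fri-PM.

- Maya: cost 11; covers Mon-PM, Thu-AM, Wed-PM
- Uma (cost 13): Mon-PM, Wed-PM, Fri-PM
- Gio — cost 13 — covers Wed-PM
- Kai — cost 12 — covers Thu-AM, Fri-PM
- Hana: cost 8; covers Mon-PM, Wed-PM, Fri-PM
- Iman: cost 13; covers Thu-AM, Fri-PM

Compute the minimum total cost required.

19

Choose Maya and Hana: together they cover Mon-PM, Thu-AM, Wed-PM, Fri-PM — every shift.
Total cost: 11 + 8 = 19.
No cover costs less than 19.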